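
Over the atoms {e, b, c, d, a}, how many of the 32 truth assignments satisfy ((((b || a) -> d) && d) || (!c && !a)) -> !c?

Initial set: {(((((b || a) -> d) && d) || (!c && !a)) -> !c)}.
(((((b || a) -> d) && d) || (!c && !a)) -> !c): β-rule — branch into !((((b || a) -> d) && d) || (!c && !a))  //  !c.
  branch 1 (add !((((b || a) -> d) && d) || (!c && !a))):
    !((((b || a) -> d) && d) || (!c && !a)): α-rule — add !(((b || a) -> d) && d), !(!c && !a).
    !(((b || a) -> d) && d): β-rule — branch into !((b || a) -> d)  //  !d.
      branch 1.1 (add !((b || a) -> d)):
        !((b || a) -> d): α-rule — add (b || a), !d.
        !(!c && !a): β-rule — branch into !!c  //  !!a.
          branch 1.1.1 (add !!c):
            (b || a): β-rule — branch into b  //  a.
              branch 1.1.1.1 (add b):
                ○ open, literals {b=true, c=true, d=false}.
              branch 1.1.1.2 (add a):
                ○ open, literals {a=true, c=true, d=false}.
          branch 1.1.2 (add !!a):
            (b || a): β-rule — branch into b  //  a.
              branch 1.1.2.1 (add b):
                ○ open, literals {a=true, b=true, d=false}.
              branch 1.1.2.2 (add a):
                ○ open, literals {a=true, d=false}.
      branch 1.2 (add !d):
        !(!c && !a): β-rule — branch into !!c  //  !!a.
          branch 1.2.1 (add !!c):
            ○ open, literals {c=true, d=false}.
          branch 1.2.2 (add !!a):
            ○ open, literals {a=true, d=false}.
  branch 2 (add !c):
    ○ open, literals {c=false}.
0 branches closed, 7 open.
Each open branch fixes some atoms; the unmentioned ones are free. Counting distinct full assignments: branch {b=true, c=true, d=false} (e, a) contributes 4 new; branch {a=true, c=true, d=false} (e, b) contributes 2 new; branch {a=true, b=true, d=false} (e, c) contributes 2 new; branch {a=true, d=false} (e, b, c) contributes 2 new; branch {c=true, d=false} (e, b, a) contributes 2 new; branch {a=true, d=false} (e, b, c) contributes 0 new; branch {c=false} (e, b, d, a) contributes 12 new. Total: 24.

24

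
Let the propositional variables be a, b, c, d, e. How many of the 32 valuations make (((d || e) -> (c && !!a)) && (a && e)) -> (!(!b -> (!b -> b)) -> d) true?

Initial set: {T ((((d || e) -> (c && !!a)) && (a && e)) -> (!(!b -> (!b -> b)) -> d))}.
T ((((d || e) -> (c && !!a)) && (a && e)) -> (!(!b -> (!b -> b)) -> d)): β-rule — branch into F (((d || e) -> (c && !!a)) && (a && e))  //  T (!(!b -> (!b -> b)) -> d).
  branch 1 (add F (((d || e) -> (c && !!a)) && (a && e))):
    F (((d || e) -> (c && !!a)) && (a && e)): β-rule — branch into F ((d || e) -> (c && !!a))  //  F (a && e).
      branch 1.1 (add F ((d || e) -> (c && !!a))):
        F ((d || e) -> (c && !!a)): α-rule — add T (d || e), F (c && !!a).
        T (d || e): β-rule — branch into T d  //  T e.
          branch 1.1.1 (add T d):
            F (c && !!a): β-rule — branch into F c  //  F !!a.
              branch 1.1.1.1 (add F c):
                ○ open, literals {c=F, d=T}.
              branch 1.1.1.2 (add F !!a):
                F !!a: drop double negation, giving F a.
                ○ open, literals {a=F, d=T}.
          branch 1.1.2 (add T e):
            F (c && !!a): β-rule — branch into F c  //  F !!a.
              branch 1.1.2.1 (add F c):
                ○ open, literals {c=F, e=T}.
              branch 1.1.2.2 (add F !!a):
                F !!a: drop double negation, giving F a.
                ○ open, literals {a=F, e=T}.
      branch 1.2 (add F (a && e)):
        F (a && e): β-rule — branch into F a  //  F e.
          branch 1.2.1 (add F a):
            ○ open, literals {a=F}.
          branch 1.2.2 (add F e):
            ○ open, literals {e=F}.
  branch 2 (add T (!(!b -> (!b -> b)) -> d)):
    T (!(!b -> (!b -> b)) -> d): β-rule — branch into F !(!b -> (!b -> b))  //  T d.
      branch 2.1 (add F !(!b -> (!b -> b))):
        F !(!b -> (!b -> b)): β-rule — branch into F !b  //  T (!b -> b).
          branch 2.1.1 (add F !b):
            ○ open, literals {b=T}.
          branch 2.1.2 (add T (!b -> b)):
            T (!b -> b): β-rule — branch into F !b  //  T b.
              branch 2.1.2.1 (add F !b):
                ○ open, literals {b=T}.
              branch 2.1.2.2 (add T b):
                ○ open, literals {b=T}.
      branch 2.2 (add T d):
        ○ open, literals {d=T}.
0 branches closed, 10 open.
Each open branch fixes some atoms; the unmentioned ones are free. Counting distinct full assignments: branch {c=F, d=T} (a, b, e) contributes 8 new; branch {a=F, d=T} (b, c, e) contributes 4 new; branch {c=F, e=T} (a, b, d) contributes 4 new; branch {a=F, e=T} (b, c, d) contributes 2 new; branch {a=F} (b, c, d, e) contributes 4 new; branch {e=F} (a, b, c, d) contributes 6 new; branch {b=T} (a, c, d, e) contributes 2 new; branch {b=T} (a, c, d, e) contributes 0 new; branch {b=T} (a, c, d, e) contributes 0 new; branch {d=T} (a, b, c, e) contributes 1 new. Total: 31.

31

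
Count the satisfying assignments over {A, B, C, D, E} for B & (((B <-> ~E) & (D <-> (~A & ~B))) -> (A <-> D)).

14

Initial set: {T (B & (((B <-> ~E) & (D <-> (~A & ~B))) -> (A <-> D)))}.
T (B & (((B <-> ~E) & (D <-> (~A & ~B))) -> (A <-> D))): α-rule — add T B, T (((B <-> ~E) & (D <-> (~A & ~B))) -> (A <-> D)).
T (((B <-> ~E) & (D <-> (~A & ~B))) -> (A <-> D)): β-rule — branch into F ((B <-> ~E) & (D <-> (~A & ~B)))  //  T (A <-> D).
  branch 1 (add F ((B <-> ~E) & (D <-> (~A & ~B)))):
    F ((B <-> ~E) & (D <-> (~A & ~B))): β-rule — branch into F (B <-> ~E)  //  F (D <-> (~A & ~B)).
      branch 1.1 (add F (B <-> ~E)):
        F (B <-> ~E): β-rule — branch into T B, F ~E  //  F B, T ~E.
          branch 1.1.1 (add T B, F ~E):
            ○ open, literals {B=T, E=T}.
          branch 1.1.2 (add F B, T ~E):
            × closes — contains both B and ~B.
      branch 1.2 (add F (D <-> (~A & ~B))):
        F (D <-> (~A & ~B)): β-rule — branch into T D, F (~A & ~B)  //  F D, T (~A & ~B).
          branch 1.2.1 (add T D, F (~A & ~B)):
            F (~A & ~B): β-rule — branch into F ~A  //  F ~B.
              branch 1.2.1.1 (add F ~A):
                ○ open, literals {A=T, B=T, D=T}.
              branch 1.2.1.2 (add F ~B):
                ○ open, literals {B=T, D=T}.
          branch 1.2.2 (add F D, T (~A & ~B)):
            T (~A & ~B): α-rule — add T ~A, T ~B.
            × closes — contains both B and ~B.
  branch 2 (add T (A <-> D)):
    T (A <-> D): β-rule — branch into T A, T D  //  F A, F D.
      branch 2.1 (add T A, T D):
        ○ open, literals {A=T, B=T, D=T}.
      branch 2.2 (add F A, F D):
        ○ open, literals {A=F, B=T, D=F}.
2 branches closed, 5 open.
Each open branch fixes some atoms; the unmentioned ones are free. Counting distinct full assignments: branch {B=T, E=T} (A, C, D) contributes 8 new; branch {A=T, B=T, D=T} (C, E) contributes 2 new; branch {B=T, D=T} (A, C, E) contributes 2 new; branch {A=T, B=T, D=T} (C, E) contributes 0 new; branch {A=F, B=T, D=F} (C, E) contributes 2 new. Total: 14.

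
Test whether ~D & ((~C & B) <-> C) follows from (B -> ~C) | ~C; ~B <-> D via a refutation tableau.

No

Initial set: {((B -> ~C) | ~C); (~B <-> D); ~(~D & ((~C & B) <-> C))}.
((B -> ~C) | ~C): β-rule — branch into (B -> ~C)  //  ~C.
  branch 1 (add (B -> ~C)):
    (~B <-> D): β-rule — branch into ~B, D  //  ~~B, ~D.
      branch 1.1 (add ~B, D):
        ~(~D & ((~C & B) <-> C)): β-rule — branch into ~~D  //  ~((~C & B) <-> C).
          branch 1.1.1 (add ~~D):
            (B -> ~C): β-rule — branch into ~B  //  ~C.
              branch 1.1.1.1 (add ~B):
                ○ open, literals {B=false, D=true}.
              branch 1.1.1.2 (add ~C):
                ○ open, literals {B=false, C=false, D=true}.
          branch 1.1.2 (add ~((~C & B) <-> C)):
            (B -> ~C): β-rule — branch into ~B  //  ~C.
              branch 1.1.2.1 (add ~B):
                ~((~C & B) <-> C): β-rule — branch into (~C & B), ~C  //  ~(~C & B), C.
                  branch 1.1.2.1.1 (add (~C & B), ~C):
                    (~C & B): α-rule — add ~C, B.
                    × closes — contains both B and ~B.
                  branch 1.1.2.1.2 (add ~(~C & B), C):
                    ~(~C & B): β-rule — branch into ~~C  //  ~B.
                      branch 1.1.2.1.2.1 (add ~~C):
                        ○ open, literals {B=false, C=true, D=true}.
                      branch 1.1.2.1.2.2 (add ~B):
                        ○ open, literals {B=false, C=true, D=true}.
              branch 1.1.2.2 (add ~C):
                ~((~C & B) <-> C): β-rule — branch into (~C & B), ~C  //  ~(~C & B), C.
                  branch 1.1.2.2.1 (add (~C & B), ~C):
                    (~C & B): α-rule — add ~C, B.
                    × closes — contains both B and ~B.
                  branch 1.1.2.2.2 (add ~(~C & B), C):
                    × closes — contains both C and ~C.
      branch 1.2 (add ~~B, ~D):
        ~(~D & ((~C & B) <-> C)): β-rule — branch into ~~D  //  ~((~C & B) <-> C).
          branch 1.2.1 (add ~~D):
            × closes — contains both D and ~D.
          branch 1.2.2 (add ~((~C & B) <-> C)):
            (B -> ~C): β-rule — branch into ~B  //  ~C.
              branch 1.2.2.1 (add ~B):
                × closes — contains both B and ~B.
              branch 1.2.2.2 (add ~C):
                ~((~C & B) <-> C): β-rule — branch into (~C & B), ~C  //  ~(~C & B), C.
                  branch 1.2.2.2.1 (add (~C & B), ~C):
                    (~C & B): α-rule — add ~C, B.
                    ○ open, literals {B=true, C=false, D=false}.
                  branch 1.2.2.2.2 (add ~(~C & B), C):
                    × closes — contains both C and ~C.
  branch 2 (add ~C):
    (~B <-> D): β-rule — branch into ~B, D  //  ~~B, ~D.
      branch 2.1 (add ~B, D):
        ~(~D & ((~C & B) <-> C)): β-rule — branch into ~~D  //  ~((~C & B) <-> C).
          branch 2.1.1 (add ~~D):
            ○ open, literals {B=false, C=false, D=true}.
          branch 2.1.2 (add ~((~C & B) <-> C)):
            ~((~C & B) <-> C): β-rule — branch into (~C & B), ~C  //  ~(~C & B), C.
              branch 2.1.2.1 (add (~C & B), ~C):
                (~C & B): α-rule — add ~C, B.
                × closes — contains both B and ~B.
              branch 2.1.2.2 (add ~(~C & B), C):
                × closes — contains both C and ~C.
      branch 2.2 (add ~~B, ~D):
        ~(~D & ((~C & B) <-> C)): β-rule — branch into ~~D  //  ~((~C & B) <-> C).
          branch 2.2.1 (add ~~D):
            × closes — contains both D and ~D.
          branch 2.2.2 (add ~((~C & B) <-> C)):
            ~((~C & B) <-> C): β-rule — branch into (~C & B), ~C  //  ~(~C & B), C.
              branch 2.2.2.1 (add (~C & B), ~C):
                (~C & B): α-rule — add ~C, B.
                ○ open, literals {B=true, C=false, D=false}.
              branch 2.2.2.2 (add ~(~C & B), C):
                × closes — contains both C and ~C.
10 branches closed, 7 open.
An open branch gives a countermodel: B=false, D=true (unmentioned atoms arbitrary); the premises hold there but the conclusion fails.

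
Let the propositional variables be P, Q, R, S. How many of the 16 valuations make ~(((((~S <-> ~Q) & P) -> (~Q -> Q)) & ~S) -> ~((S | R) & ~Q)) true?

Initial set: {~(((((~S <-> ~Q) & P) -> (~Q -> Q)) & ~S) -> ~((S | R) & ~Q))}.
~(((((~S <-> ~Q) & P) -> (~Q -> Q)) & ~S) -> ~((S | R) & ~Q)): α-rule — add ((((~S <-> ~Q) & P) -> (~Q -> Q)) & ~S), ~~((S | R) & ~Q).
((((~S <-> ~Q) & P) -> (~Q -> Q)) & ~S): α-rule — add (((~S <-> ~Q) & P) -> (~Q -> Q)), ~S.
~~((S | R) & ~Q): α-rule — add (S | R), ~Q.
(((~S <-> ~Q) & P) -> (~Q -> Q)): β-rule — branch into ~((~S <-> ~Q) & P)  //  (~Q -> Q).
  branch 1 (add ~((~S <-> ~Q) & P)):
    (S | R): β-rule — branch into S  //  R.
      branch 1.1 (add S):
        × closes — contains both S and ~S.
      branch 1.2 (add R):
        ~((~S <-> ~Q) & P): β-rule — branch into ~(~S <-> ~Q)  //  ~P.
          branch 1.2.1 (add ~(~S <-> ~Q)):
            ~(~S <-> ~Q): β-rule — branch into ~S, ~~Q  //  ~~S, ~Q.
              branch 1.2.1.1 (add ~S, ~~Q):
                × closes — contains both Q and ~Q.
              branch 1.2.1.2 (add ~~S, ~Q):
                × closes — contains both S and ~S.
          branch 1.2.2 (add ~P):
            ○ open, literals {P=0, Q=0, R=1, S=0}.
  branch 2 (add (~Q -> Q)):
    (S | R): β-rule — branch into S  //  R.
      branch 2.1 (add S):
        × closes — contains both S and ~S.
      branch 2.2 (add R):
        (~Q -> Q): β-rule — branch into ~~Q  //  Q.
          branch 2.2.1 (add ~~Q):
            × closes — contains both Q and ~Q.
          branch 2.2.2 (add Q):
            × closes — contains both Q and ~Q.
6 branches closed, 1 open.
Each open branch fixes some atoms; the unmentioned ones are free. Counting distinct full assignments: branch {P=0, Q=0, R=1, S=0} (none free) contributes 1 new. Total: 1.

1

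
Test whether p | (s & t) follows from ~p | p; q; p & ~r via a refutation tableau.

Initial set: {(~p | p); q; (p & ~r); ~(p | (s & t))}.
(p & ~r): α-rule — add p, ~r.
~(p | (s & t)): α-rule — add ~p, ~(s & t).
× closes — contains both p and ~p.
All 1 branch closes.
Every branch closed, so the premises entail the conclusion.

Yes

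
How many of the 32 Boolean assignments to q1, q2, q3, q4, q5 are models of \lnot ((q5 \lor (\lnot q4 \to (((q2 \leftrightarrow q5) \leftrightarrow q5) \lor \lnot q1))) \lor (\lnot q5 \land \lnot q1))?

2

Initial set: {T \lnot ((q5 \lor (\lnot q4 \to (((q2 \leftrightarrow q5) \leftrightarrow q5) \lor \lnot q1))) \lor (\lnot q5 \land \lnot q1))}.
T \lnot ((q5 \lor (\lnot q4 \to (((q2 \leftrightarrow q5) \leftrightarrow q5) \lor \lnot q1))) \lor (\lnot q5 \land \lnot q1)): α-rule — add F (q5 \lor (\lnot q4 \to (((q2 \leftrightarrow q5) \leftrightarrow q5) \lor \lnot q1))), F (\lnot q5 \land \lnot q1).
F (q5 \lor (\lnot q4 \to (((q2 \leftrightarrow q5) \leftrightarrow q5) \lor \lnot q1))): α-rule — add F q5, F (\lnot q4 \to (((q2 \leftrightarrow q5) \leftrightarrow q5) \lor \lnot q1)).
F (\lnot q4 \to (((q2 \leftrightarrow q5) \leftrightarrow q5) \lor \lnot q1)): α-rule — add T \lnot q4, F (((q2 \leftrightarrow q5) \leftrightarrow q5) \lor \lnot q1).
F (((q2 \leftrightarrow q5) \leftrightarrow q5) \lor \lnot q1): α-rule — add F ((q2 \leftrightarrow q5) \leftrightarrow q5), F \lnot q1.
F (\lnot q5 \land \lnot q1): β-rule — branch into F \lnot q5  //  F \lnot q1.
  branch 1 (add F \lnot q5):
    × closes — contains both q5 and \lnot q5.
  branch 2 (add F \lnot q1):
    F ((q2 \leftrightarrow q5) \leftrightarrow q5): β-rule — branch into T (q2 \leftrightarrow q5), F q5  //  F (q2 \leftrightarrow q5), T q5.
      branch 2.1 (add T (q2 \leftrightarrow q5), F q5):
        T (q2 \leftrightarrow q5): β-rule — branch into T q2, T q5  //  F q2, F q5.
          branch 2.1.1 (add T q2, T q5):
            × closes — contains both q5 and \lnot q5.
          branch 2.1.2 (add F q2, F q5):
            ○ open, literals {q1=true, q2=false, q4=false, q5=false}.
      branch 2.2 (add F (q2 \leftrightarrow q5), T q5):
        × closes — contains both q5 and \lnot q5.
3 branches closed, 1 open.
Each open branch fixes some atoms; the unmentioned ones are free. Counting distinct full assignments: branch {q1=true, q2=false, q4=false, q5=false} (q3) contributes 2 new. Total: 2.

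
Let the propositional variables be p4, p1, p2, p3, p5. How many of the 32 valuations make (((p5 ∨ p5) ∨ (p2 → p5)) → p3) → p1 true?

Initial set: {((((p5 ∨ p5) ∨ (p2 → p5)) → p3) → p1)}.
((((p5 ∨ p5) ∨ (p2 → p5)) → p3) → p1): β-rule — branch into ¬(((p5 ∨ p5) ∨ (p2 → p5)) → p3)  //  p1.
  branch 1 (add ¬(((p5 ∨ p5) ∨ (p2 → p5)) → p3)):
    ¬(((p5 ∨ p5) ∨ (p2 → p5)) → p3): α-rule — add ((p5 ∨ p5) ∨ (p2 → p5)), ¬p3.
    ((p5 ∨ p5) ∨ (p2 → p5)): β-rule — branch into (p5 ∨ p5)  //  (p2 → p5).
      branch 1.1 (add (p5 ∨ p5)):
        (p5 ∨ p5): β-rule — branch into p5  //  p5.
          branch 1.1.1 (add p5):
            ○ open, literals {p3=false, p5=true}.
          branch 1.1.2 (add p5):
            ○ open, literals {p3=false, p5=true}.
      branch 1.2 (add (p2 → p5)):
        (p2 → p5): β-rule — branch into ¬p2  //  p5.
          branch 1.2.1 (add ¬p2):
            ○ open, literals {p2=false, p3=false}.
          branch 1.2.2 (add p5):
            ○ open, literals {p3=false, p5=true}.
  branch 2 (add p1):
    ○ open, literals {p1=true}.
0 branches closed, 5 open.
Each open branch fixes some atoms; the unmentioned ones are free. Counting distinct full assignments: branch {p3=false, p5=true} (p4, p1, p2) contributes 8 new; branch {p3=false, p5=true} (p4, p1, p2) contributes 0 new; branch {p2=false, p3=false} (p4, p1, p5) contributes 4 new; branch {p3=false, p5=true} (p4, p1, p2) contributes 0 new; branch {p1=true} (p4, p2, p3, p5) contributes 10 new. Total: 22.

22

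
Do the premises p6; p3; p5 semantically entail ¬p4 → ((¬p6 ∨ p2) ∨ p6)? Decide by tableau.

Yes

Initial set: {p6; p3; p5; ¬(¬p4 → ((¬p6 ∨ p2) ∨ p6))}.
¬(¬p4 → ((¬p6 ∨ p2) ∨ p6)): α-rule — add ¬p4, ¬((¬p6 ∨ p2) ∨ p6).
¬((¬p6 ∨ p2) ∨ p6): α-rule — add ¬(¬p6 ∨ p2), ¬p6.
× closes — contains both p6 and ¬p6.
All 1 branch closes.
Every branch closed, so the premises entail the conclusion.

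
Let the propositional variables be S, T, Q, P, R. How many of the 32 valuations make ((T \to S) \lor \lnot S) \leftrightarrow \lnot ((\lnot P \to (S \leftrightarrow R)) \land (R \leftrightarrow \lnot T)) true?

Initial set: {(((T \to S) \lor \lnot S) \leftrightarrow \lnot ((\lnot P \to (S \leftrightarrow R)) \land (R \leftrightarrow \lnot T)))}.
(((T \to S) \lor \lnot S) \leftrightarrow \lnot ((\lnot P \to (S \leftrightarrow R)) \land (R \leftrightarrow \lnot T))): β-rule — branch into ((T \to S) \lor \lnot S), \lnot ((\lnot P \to (S \leftrightarrow R)) \land (R \leftrightarrow \lnot T))  //  \lnot ((T \to S) \lor \lnot S), \lnot \lnot ((\lnot P \to (S \leftrightarrow R)) \land (R \leftrightarrow \lnot T)).
  branch 1 (add ((T \to S) \lor \lnot S), \lnot ((\lnot P \to (S \leftrightarrow R)) \land (R \leftrightarrow \lnot T))):
    ((T \to S) \lor \lnot S): β-rule — branch into (T \to S)  //  \lnot S.
      branch 1.1 (add (T \to S)):
        \lnot ((\lnot P \to (S \leftrightarrow R)) \land (R \leftrightarrow \lnot T)): β-rule — branch into \lnot (\lnot P \to (S \leftrightarrow R))  //  \lnot (R \leftrightarrow \lnot T).
          branch 1.1.1 (add \lnot (\lnot P \to (S \leftrightarrow R))):
            \lnot (\lnot P \to (S \leftrightarrow R)): α-rule — add \lnot P, \lnot (S \leftrightarrow R).
            (T \to S): β-rule — branch into \lnot T  //  S.
              branch 1.1.1.1 (add \lnot T):
                \lnot (S \leftrightarrow R): β-rule — branch into S, \lnot R  //  \lnot S, R.
                  branch 1.1.1.1.1 (add S, \lnot R):
                    ○ open, literals {P=0, R=0, S=1, T=0}.
                  branch 1.1.1.1.2 (add \lnot S, R):
                    ○ open, literals {P=0, R=1, S=0, T=0}.
              branch 1.1.1.2 (add S):
                \lnot (S \leftrightarrow R): β-rule — branch into S, \lnot R  //  \lnot S, R.
                  branch 1.1.1.2.1 (add S, \lnot R):
                    ○ open, literals {P=0, R=0, S=1}.
                  branch 1.1.1.2.2 (add \lnot S, R):
                    × closes — contains both S and \lnot S.
          branch 1.1.2 (add \lnot (R \leftrightarrow \lnot T)):
            (T \to S): β-rule — branch into \lnot T  //  S.
              branch 1.1.2.1 (add \lnot T):
                \lnot (R \leftrightarrow \lnot T): β-rule — branch into R, \lnot \lnot T  //  \lnot R, \lnot T.
                  branch 1.1.2.1.1 (add R, \lnot \lnot T):
                    × closes — contains both T and \lnot T.
                  branch 1.1.2.1.2 (add \lnot R, \lnot T):
                    ○ open, literals {R=0, T=0}.
              branch 1.1.2.2 (add S):
                \lnot (R \leftrightarrow \lnot T): β-rule — branch into R, \lnot \lnot T  //  \lnot R, \lnot T.
                  branch 1.1.2.2.1 (add R, \lnot \lnot T):
                    ○ open, literals {R=1, S=1, T=1}.
                  branch 1.1.2.2.2 (add \lnot R, \lnot T):
                    ○ open, literals {R=0, S=1, T=0}.
      branch 1.2 (add \lnot S):
        \lnot ((\lnot P \to (S \leftrightarrow R)) \land (R \leftrightarrow \lnot T)): β-rule — branch into \lnot (\lnot P \to (S \leftrightarrow R))  //  \lnot (R \leftrightarrow \lnot T).
          branch 1.2.1 (add \lnot (\lnot P \to (S \leftrightarrow R))):
            \lnot (\lnot P \to (S \leftrightarrow R)): α-rule — add \lnot P, \lnot (S \leftrightarrow R).
            \lnot (S \leftrightarrow R): β-rule — branch into S, \lnot R  //  \lnot S, R.
              branch 1.2.1.1 (add S, \lnot R):
                × closes — contains both S and \lnot S.
              branch 1.2.1.2 (add \lnot S, R):
                ○ open, literals {P=0, R=1, S=0}.
          branch 1.2.2 (add \lnot (R \leftrightarrow \lnot T)):
            \lnot (R \leftrightarrow \lnot T): β-rule — branch into R, \lnot \lnot T  //  \lnot R, \lnot T.
              branch 1.2.2.1 (add R, \lnot \lnot T):
                ○ open, literals {R=1, S=0, T=1}.
              branch 1.2.2.2 (add \lnot R, \lnot T):
                ○ open, literals {R=0, S=0, T=0}.
  branch 2 (add \lnot ((T \to S) \lor \lnot S), \lnot \lnot ((\lnot P \to (S \leftrightarrow R)) \land (R \leftrightarrow \lnot T))):
    \lnot ((T \to S) \lor \lnot S): α-rule — add \lnot (T \to S), \lnot \lnot S.
    \lnot \lnot ((\lnot P \to (S \leftrightarrow R)) \land (R \leftrightarrow \lnot T)): α-rule — add (\lnot P \to (S \leftrightarrow R)), (R \leftrightarrow \lnot T).
    \lnot (T \to S): α-rule — add T, \lnot S.
    × closes — contains both S and \lnot S.
4 branches closed, 9 open.
Each open branch fixes some atoms; the unmentioned ones are free. Counting distinct full assignments: branch {P=0, R=0, S=1, T=0} (Q) contributes 2 new; branch {P=0, R=1, S=0, T=0} (Q) contributes 2 new; branch {P=0, R=0, S=1} (T, Q) contributes 2 new; branch {R=0, T=0} (S, Q, P) contributes 6 new; branch {R=1, S=1, T=1} (Q, P) contributes 4 new; branch {R=0, S=1, T=0} (Q, P) contributes 0 new; branch {P=0, R=1, S=0} (T, Q) contributes 2 new; branch {R=1, S=0, T=1} (Q, P) contributes 2 new; branch {R=0, S=0, T=0} (Q, P) contributes 0 new. Total: 20.

20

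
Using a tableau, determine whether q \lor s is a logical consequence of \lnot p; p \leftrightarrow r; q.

Initial set: {\lnot p; (p \leftrightarrow r); q; \lnot (q \lor s)}.
\lnot (q \lor s): α-rule — add \lnot q, \lnot s.
× closes — contains both q and \lnot q.
All 1 branch closes.
Every branch closed, so the premises entail the conclusion.

Yes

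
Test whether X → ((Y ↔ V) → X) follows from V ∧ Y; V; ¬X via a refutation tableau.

Yes

Initial set: {(V ∧ Y); V; ¬X; ¬(X → ((Y ↔ V) → X))}.
(V ∧ Y): α-rule — add V, Y.
¬(X → ((Y ↔ V) → X)): α-rule — add X, ¬((Y ↔ V) → X).
× closes — contains both X and ¬X.
All 1 branch closes.
Every branch closed, so the premises entail the conclusion.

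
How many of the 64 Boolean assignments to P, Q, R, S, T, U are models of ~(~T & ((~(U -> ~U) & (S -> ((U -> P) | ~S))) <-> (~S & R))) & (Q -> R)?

33

Initial set: {(~(~T & ((~(U -> ~U) & (S -> ((U -> P) | ~S))) <-> (~S & R))) & (Q -> R))}.
(~(~T & ((~(U -> ~U) & (S -> ((U -> P) | ~S))) <-> (~S & R))) & (Q -> R)): α-rule — add ~(~T & ((~(U -> ~U) & (S -> ((U -> P) | ~S))) <-> (~S & R))), (Q -> R).
~(~T & ((~(U -> ~U) & (S -> ((U -> P) | ~S))) <-> (~S & R))): β-rule — branch into ~~T  //  ~((~(U -> ~U) & (S -> ((U -> P) | ~S))) <-> (~S & R)).
  branch 1 (add ~~T):
    (Q -> R): β-rule — branch into ~Q  //  R.
      branch 1.1 (add ~Q):
        ○ open, literals {Q=F, T=T}.
      branch 1.2 (add R):
        ○ open, literals {R=T, T=T}.
  branch 2 (add ~((~(U -> ~U) & (S -> ((U -> P) | ~S))) <-> (~S & R))):
    (Q -> R): β-rule — branch into ~Q  //  R.
      branch 2.1 (add ~Q):
        ~((~(U -> ~U) & (S -> ((U -> P) | ~S))) <-> (~S & R)): β-rule — branch into (~(U -> ~U) & (S -> ((U -> P) | ~S))), ~(~S & R)  //  ~(~(U -> ~U) & (S -> ((U -> P) | ~S))), (~S & R).
          branch 2.1.1 (add (~(U -> ~U) & (S -> ((U -> P) | ~S))), ~(~S & R)):
            (~(U -> ~U) & (S -> ((U -> P) | ~S))): α-rule — add ~(U -> ~U), (S -> ((U -> P) | ~S)).
            ~(U -> ~U): α-rule — add U, ~~U.
            ~(~S & R): β-rule — branch into ~~S  //  ~R.
              branch 2.1.1.1 (add ~~S):
                (S -> ((U -> P) | ~S)): β-rule — branch into ~S  //  ((U -> P) | ~S).
                  branch 2.1.1.1.1 (add ~S):
                    × closes — contains both S and ~S.
                  branch 2.1.1.1.2 (add ((U -> P) | ~S)):
                    ((U -> P) | ~S): β-rule — branch into (U -> P)  //  ~S.
                      branch 2.1.1.1.2.1 (add (U -> P)):
                        (U -> P): β-rule — branch into ~U  //  P.
                          branch 2.1.1.1.2.1.1 (add ~U):
                            × closes — contains both U and ~U.
                          branch 2.1.1.1.2.1.2 (add P):
                            ○ open, literals {P=T, Q=F, S=T, U=T}.
                      branch 2.1.1.1.2.2 (add ~S):
                        × closes — contains both S and ~S.
              branch 2.1.1.2 (add ~R):
                (S -> ((U -> P) | ~S)): β-rule — branch into ~S  //  ((U -> P) | ~S).
                  branch 2.1.1.2.1 (add ~S):
                    ○ open, literals {Q=F, R=F, S=F, U=T}.
                  branch 2.1.1.2.2 (add ((U -> P) | ~S)):
                    ((U -> P) | ~S): β-rule — branch into (U -> P)  //  ~S.
                      branch 2.1.1.2.2.1 (add (U -> P)):
                        (U -> P): β-rule — branch into ~U  //  P.
                          branch 2.1.1.2.2.1.1 (add ~U):
                            × closes — contains both U and ~U.
                          branch 2.1.1.2.2.1.2 (add P):
                            ○ open, literals {P=T, Q=F, R=F, U=T}.
                      branch 2.1.1.2.2.2 (add ~S):
                        ○ open, literals {Q=F, R=F, S=F, U=T}.
          branch 2.1.2 (add ~(~(U -> ~U) & (S -> ((U -> P) | ~S))), (~S & R)):
            (~S & R): α-rule — add ~S, R.
            ~(~(U -> ~U) & (S -> ((U -> P) | ~S))): β-rule — branch into ~~(U -> ~U)  //  ~(S -> ((U -> P) | ~S)).
              branch 2.1.2.1 (add ~~(U -> ~U)):
                ~~(U -> ~U): β-rule — branch into ~U  //  ~U.
                  branch 2.1.2.1.1 (add ~U):
                    ○ open, literals {Q=F, R=T, S=F, U=F}.
                  branch 2.1.2.1.2 (add ~U):
                    ○ open, literals {Q=F, R=T, S=F, U=F}.
              branch 2.1.2.2 (add ~(S -> ((U -> P) | ~S))):
                ~(S -> ((U -> P) | ~S)): α-rule — add S, ~((U -> P) | ~S).
                × closes — contains both S and ~S.
      branch 2.2 (add R):
        ~((~(U -> ~U) & (S -> ((U -> P) | ~S))) <-> (~S & R)): β-rule — branch into (~(U -> ~U) & (S -> ((U -> P) | ~S))), ~(~S & R)  //  ~(~(U -> ~U) & (S -> ((U -> P) | ~S))), (~S & R).
          branch 2.2.1 (add (~(U -> ~U) & (S -> ((U -> P) | ~S))), ~(~S & R)):
            (~(U -> ~U) & (S -> ((U -> P) | ~S))): α-rule — add ~(U -> ~U), (S -> ((U -> P) | ~S)).
            ~(U -> ~U): α-rule — add U, ~~U.
            ~(~S & R): β-rule — branch into ~~S  //  ~R.
              branch 2.2.1.1 (add ~~S):
                (S -> ((U -> P) | ~S)): β-rule — branch into ~S  //  ((U -> P) | ~S).
                  branch 2.2.1.1.1 (add ~S):
                    × closes — contains both S and ~S.
                  branch 2.2.1.1.2 (add ((U -> P) | ~S)):
                    ((U -> P) | ~S): β-rule — branch into (U -> P)  //  ~S.
                      branch 2.2.1.1.2.1 (add (U -> P)):
                        (U -> P): β-rule — branch into ~U  //  P.
                          branch 2.2.1.1.2.1.1 (add ~U):
                            × closes — contains both U and ~U.
                          branch 2.2.1.1.2.1.2 (add P):
                            ○ open, literals {P=T, R=T, S=T, U=T}.
                      branch 2.2.1.1.2.2 (add ~S):
                        × closes — contains both S and ~S.
              branch 2.2.1.2 (add ~R):
                × closes — contains both R and ~R.
          branch 2.2.2 (add ~(~(U -> ~U) & (S -> ((U -> P) | ~S))), (~S & R)):
            (~S & R): α-rule — add ~S, R.
            ~(~(U -> ~U) & (S -> ((U -> P) | ~S))): β-rule — branch into ~~(U -> ~U)  //  ~(S -> ((U -> P) | ~S)).
              branch 2.2.2.1 (add ~~(U -> ~U)):
                ~~(U -> ~U): β-rule — branch into ~U  //  ~U.
                  branch 2.2.2.1.1 (add ~U):
                    ○ open, literals {R=T, S=F, U=F}.
                  branch 2.2.2.1.2 (add ~U):
                    ○ open, literals {R=T, S=F, U=F}.
              branch 2.2.2.2 (add ~(S -> ((U -> P) | ~S))):
                ~(S -> ((U -> P) | ~S)): α-rule — add S, ~((U -> P) | ~S).
                × closes — contains both S and ~S.
10 branches closed, 11 open.
Each open branch fixes some atoms; the unmentioned ones are free. Counting distinct full assignments: branch {Q=F, T=T} (P, R, S, U) contributes 16 new; branch {R=T, T=T} (P, Q, S, U) contributes 8 new; branch {P=T, Q=F, S=T, U=T} (R, T) contributes 2 new; branch {Q=F, R=F, S=F, U=T} (P, T) contributes 2 new; branch {P=T, Q=F, R=F, U=T} (S, T) contributes 0 new; branch {Q=F, R=F, S=F, U=T} (P, T) contributes 0 new; branch {Q=F, R=T, S=F, U=F} (P, T) contributes 2 new; branch {Q=F, R=T, S=F, U=F} (P, T) contributes 0 new; branch {P=T, R=T, S=T, U=T} (Q, T) contributes 1 new; branch {R=T, S=F, U=F} (P, Q, T) contributes 2 new; branch {R=T, S=F, U=F} (P, Q, T) contributes 0 new. Total: 33.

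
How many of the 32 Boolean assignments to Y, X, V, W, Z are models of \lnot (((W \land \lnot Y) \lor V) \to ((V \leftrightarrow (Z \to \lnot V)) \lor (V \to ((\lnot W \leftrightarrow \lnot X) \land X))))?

Initial set: {\lnot (((W \land \lnot Y) \lor V) \to ((V \leftrightarrow (Z \to \lnot V)) \lor (V \to ((\lnot W \leftrightarrow \lnot X) \land X))))}.
\lnot (((W \land \lnot Y) \lor V) \to ((V \leftrightarrow (Z \to \lnot V)) \lor (V \to ((\lnot W \leftrightarrow \lnot X) \land X)))): α-rule — add ((W \land \lnot Y) \lor V), \lnot ((V \leftrightarrow (Z \to \lnot V)) \lor (V \to ((\lnot W \leftrightarrow \lnot X) \land X))).
\lnot ((V \leftrightarrow (Z \to \lnot V)) \lor (V \to ((\lnot W \leftrightarrow \lnot X) \land X))): α-rule — add \lnot (V \leftrightarrow (Z \to \lnot V)), \lnot (V \to ((\lnot W \leftrightarrow \lnot X) \land X)).
\lnot (V \to ((\lnot W \leftrightarrow \lnot X) \land X)): α-rule — add V, \lnot ((\lnot W \leftrightarrow \lnot X) \land X).
((W \land \lnot Y) \lor V): β-rule — branch into (W \land \lnot Y)  //  V.
  branch 1 (add (W \land \lnot Y)):
    (W \land \lnot Y): α-rule — add W, \lnot Y.
    \lnot (V \leftrightarrow (Z \to \lnot V)): β-rule — branch into V, \lnot (Z \to \lnot V)  //  \lnot V, (Z \to \lnot V).
      branch 1.1 (add V, \lnot (Z \to \lnot V)):
        \lnot (Z \to \lnot V): α-rule — add Z, \lnot \lnot V.
        \lnot ((\lnot W \leftrightarrow \lnot X) \land X): β-rule — branch into \lnot (\lnot W \leftrightarrow \lnot X)  //  \lnot X.
          branch 1.1.1 (add \lnot (\lnot W \leftrightarrow \lnot X)):
            \lnot (\lnot W \leftrightarrow \lnot X): β-rule — branch into \lnot W, \lnot \lnot X  //  \lnot \lnot W, \lnot X.
              branch 1.1.1.1 (add \lnot W, \lnot \lnot X):
                × closes — contains both W and \lnot W.
              branch 1.1.1.2 (add \lnot \lnot W, \lnot X):
                ○ open, literals {V=T, W=T, X=F, Y=F, Z=T}.
          branch 1.1.2 (add \lnot X):
            ○ open, literals {V=T, W=T, X=F, Y=F, Z=T}.
      branch 1.2 (add \lnot V, (Z \to \lnot V)):
        × closes — contains both V and \lnot V.
  branch 2 (add V):
    \lnot (V \leftrightarrow (Z \to \lnot V)): β-rule — branch into V, \lnot (Z \to \lnot V)  //  \lnot V, (Z \to \lnot V).
      branch 2.1 (add V, \lnot (Z \to \lnot V)):
        \lnot (Z \to \lnot V): α-rule — add Z, \lnot \lnot V.
        \lnot ((\lnot W \leftrightarrow \lnot X) \land X): β-rule — branch into \lnot (\lnot W \leftrightarrow \lnot X)  //  \lnot X.
          branch 2.1.1 (add \lnot (\lnot W \leftrightarrow \lnot X)):
            \lnot (\lnot W \leftrightarrow \lnot X): β-rule — branch into \lnot W, \lnot \lnot X  //  \lnot \lnot W, \lnot X.
              branch 2.1.1.1 (add \lnot W, \lnot \lnot X):
                ○ open, literals {V=T, W=F, X=T, Z=T}.
              branch 2.1.1.2 (add \lnot \lnot W, \lnot X):
                ○ open, literals {V=T, W=T, X=F, Z=T}.
          branch 2.1.2 (add \lnot X):
            ○ open, literals {V=T, X=F, Z=T}.
      branch 2.2 (add \lnot V, (Z \to \lnot V)):
        × closes — contains both V and \lnot V.
3 branches closed, 5 open.
Each open branch fixes some atoms; the unmentioned ones are free. Counting distinct full assignments: branch {V=T, W=T, X=F, Y=F, Z=T} (none free) contributes 1 new; branch {V=T, W=T, X=F, Y=F, Z=T} (none free) contributes 0 new; branch {V=T, W=F, X=T, Z=T} (Y) contributes 2 new; branch {V=T, W=T, X=F, Z=T} (Y) contributes 1 new; branch {V=T, X=F, Z=T} (Y, W) contributes 2 new. Total: 6.

6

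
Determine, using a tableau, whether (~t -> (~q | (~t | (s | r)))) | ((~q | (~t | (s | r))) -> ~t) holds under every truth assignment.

Assume the negation and expand:
Initial set: {~((~t -> (~q | (~t | (s | r)))) | ((~q | (~t | (s | r))) -> ~t))}.
~((~t -> (~q | (~t | (s | r)))) | ((~q | (~t | (s | r))) -> ~t)): α-rule — add ~(~t -> (~q | (~t | (s | r)))), ~((~q | (~t | (s | r))) -> ~t).
~(~t -> (~q | (~t | (s | r)))): α-rule — add ~t, ~(~q | (~t | (s | r))).
~((~q | (~t | (s | r))) -> ~t): α-rule — add (~q | (~t | (s | r))), ~~t.
× closes — contains both t and ~t.
All 1 branch closes.
Every branch closed, so the negation is unsatisfiable and the formula is valid.

Valid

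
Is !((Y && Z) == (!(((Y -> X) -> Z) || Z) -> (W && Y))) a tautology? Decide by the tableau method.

Assume the negation and expand:
Initial set: {F !((Y && Z) == (!(((Y -> X) -> Z) || Z) -> (W && Y)))}.
F !((Y && Z) == (!(((Y -> X) -> Z) || Z) -> (W && Y))): β-rule — branch into T (Y && Z), T (!(((Y -> X) -> Z) || Z) -> (W && Y))  //  F (Y && Z), F (!(((Y -> X) -> Z) || Z) -> (W && Y)).
  branch 1 (add T (Y && Z), T (!(((Y -> X) -> Z) || Z) -> (W && Y))):
    T (Y && Z): α-rule — add T Y, T Z.
    T (!(((Y -> X) -> Z) || Z) -> (W && Y)): β-rule — branch into F !(((Y -> X) -> Z) || Z)  //  T (W && Y).
      branch 1.1 (add F !(((Y -> X) -> Z) || Z)):
        F !(((Y -> X) -> Z) || Z): β-rule — branch into T ((Y -> X) -> Z)  //  T Z.
          branch 1.1.1 (add T ((Y -> X) -> Z)):
            T ((Y -> X) -> Z): β-rule — branch into F (Y -> X)  //  T Z.
              branch 1.1.1.1 (add F (Y -> X)):
                F (Y -> X): α-rule — add T Y, F X.
                ○ open, literals {X=0, Y=1, Z=1}.
              branch 1.1.1.2 (add T Z):
                ○ open, literals {Y=1, Z=1}.
          branch 1.1.2 (add T Z):
            ○ open, literals {Y=1, Z=1}.
      branch 1.2 (add T (W && Y)):
        T (W && Y): α-rule — add T W, T Y.
        ○ open, literals {W=1, Y=1, Z=1}.
  branch 2 (add F (Y && Z), F (!(((Y -> X) -> Z) || Z) -> (W && Y))):
    F (!(((Y -> X) -> Z) || Z) -> (W && Y)): α-rule — add T !(((Y -> X) -> Z) || Z), F (W && Y).
    T !(((Y -> X) -> Z) || Z): α-rule — add F ((Y -> X) -> Z), F Z.
    F ((Y -> X) -> Z): α-rule — add T (Y -> X), F Z.
    F (Y && Z): β-rule — branch into F Y  //  F Z.
      branch 2.1 (add F Y):
        F (W && Y): β-rule — branch into F W  //  F Y.
          branch 2.1.1 (add F W):
            T (Y -> X): β-rule — branch into F Y  //  T X.
              branch 2.1.1.1 (add F Y):
                ○ open, literals {W=0, Y=0, Z=0}.
              branch 2.1.1.2 (add T X):
                ○ open, literals {W=0, X=1, Y=0, Z=0}.
          branch 2.1.2 (add F Y):
            T (Y -> X): β-rule — branch into F Y  //  T X.
              branch 2.1.2.1 (add F Y):
                ○ open, literals {Y=0, Z=0}.
              branch 2.1.2.2 (add T X):
                ○ open, literals {X=1, Y=0, Z=0}.
      branch 2.2 (add F Z):
        F (W && Y): β-rule — branch into F W  //  F Y.
          branch 2.2.1 (add F W):
            T (Y -> X): β-rule — branch into F Y  //  T X.
              branch 2.2.1.1 (add F Y):
                ○ open, literals {W=0, Y=0, Z=0}.
              branch 2.2.1.2 (add T X):
                ○ open, literals {W=0, X=1, Z=0}.
          branch 2.2.2 (add F Y):
            T (Y -> X): β-rule — branch into F Y  //  T X.
              branch 2.2.2.1 (add F Y):
                ○ open, literals {Y=0, Z=0}.
              branch 2.2.2.2 (add T X):
                ○ open, literals {X=1, Y=0, Z=0}.
0 branches closed, 12 open.
An open branch gives a countermodel: X=0, Y=1, Z=1 (unmentioned atoms arbitrary); under it the original formula is false.

Not valid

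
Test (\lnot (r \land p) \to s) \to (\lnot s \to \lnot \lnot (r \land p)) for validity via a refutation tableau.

Assume the negation and expand:
Initial set: {\lnot ((\lnot (r \land p) \to s) \to (\lnot s \to \lnot \lnot (r \land p)))}.
\lnot ((\lnot (r \land p) \to s) \to (\lnot s \to \lnot \lnot (r \land p))): α-rule — add (\lnot (r \land p) \to s), \lnot (\lnot s \to \lnot \lnot (r \land p)).
\lnot (\lnot s \to \lnot \lnot (r \land p)): α-rule — add \lnot s, \lnot \lnot \lnot (r \land p).
\lnot \lnot \lnot (r \land p): drop double negation, giving \lnot (r \land p).
(\lnot (r \land p) \to s): β-rule — branch into \lnot \lnot (r \land p)  //  s.
  branch 1 (add \lnot \lnot (r \land p)):
    \lnot \lnot (r \land p): α-rule — add r, p.
    \lnot (r \land p): β-rule — branch into \lnot r  //  \lnot p.
      branch 1.1 (add \lnot r):
        × closes — contains both r and \lnot r.
      branch 1.2 (add \lnot p):
        × closes — contains both p and \lnot p.
  branch 2 (add s):
    × closes — contains both s and \lnot s.
All 3 branches close.
Every branch closed, so the negation is unsatisfiable and the formula is valid.

Valid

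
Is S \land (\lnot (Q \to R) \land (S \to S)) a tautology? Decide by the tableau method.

Assume the negation and expand:
Initial set: {\lnot (S \land (\lnot (Q \to R) \land (S \to S)))}.
\lnot (S \land (\lnot (Q \to R) \land (S \to S))): β-rule — branch into \lnot S  //  \lnot (\lnot (Q \to R) \land (S \to S)).
  branch 1 (add \lnot S):
    ○ open, literals {S=F}.
  branch 2 (add \lnot (\lnot (Q \to R) \land (S \to S))):
    \lnot (\lnot (Q \to R) \land (S \to S)): β-rule — branch into \lnot \lnot (Q \to R)  //  \lnot (S \to S).
      branch 2.1 (add \lnot \lnot (Q \to R)):
        \lnot \lnot (Q \to R): β-rule — branch into \lnot Q  //  R.
          branch 2.1.1 (add \lnot Q):
            ○ open, literals {Q=F}.
          branch 2.1.2 (add R):
            ○ open, literals {R=T}.
      branch 2.2 (add \lnot (S \to S)):
        \lnot (S \to S): α-rule — add S, \lnot S.
        × closes — contains both S and \lnot S.
1 branch closed, 3 open.
An open branch gives a countermodel: S=F (unmentioned atoms arbitrary); under it the original formula is false.

Not valid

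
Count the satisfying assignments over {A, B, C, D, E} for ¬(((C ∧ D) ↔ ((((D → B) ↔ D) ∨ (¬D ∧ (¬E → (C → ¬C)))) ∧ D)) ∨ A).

Initial set: {¬(((C ∧ D) ↔ ((((D → B) ↔ D) ∨ (¬D ∧ (¬E → (C → ¬C)))) ∧ D)) ∨ A)}.
¬(((C ∧ D) ↔ ((((D → B) ↔ D) ∨ (¬D ∧ (¬E → (C → ¬C)))) ∧ D)) ∨ A): α-rule — add ¬((C ∧ D) ↔ ((((D → B) ↔ D) ∨ (¬D ∧ (¬E → (C → ¬C)))) ∧ D)), ¬A.
¬((C ∧ D) ↔ ((((D → B) ↔ D) ∨ (¬D ∧ (¬E → (C → ¬C)))) ∧ D)): β-rule — branch into (C ∧ D), ¬((((D → B) ↔ D) ∨ (¬D ∧ (¬E → (C → ¬C)))) ∧ D)  //  ¬(C ∧ D), ((((D → B) ↔ D) ∨ (¬D ∧ (¬E → (C → ¬C)))) ∧ D).
  branch 1 (add (C ∧ D), ¬((((D → B) ↔ D) ∨ (¬D ∧ (¬E → (C → ¬C)))) ∧ D)):
    (C ∧ D): α-rule — add C, D.
    ¬((((D → B) ↔ D) ∨ (¬D ∧ (¬E → (C → ¬C)))) ∧ D): β-rule — branch into ¬(((D → B) ↔ D) ∨ (¬D ∧ (¬E → (C → ¬C))))  //  ¬D.
      branch 1.1 (add ¬(((D → B) ↔ D) ∨ (¬D ∧ (¬E → (C → ¬C))))):
        ¬(((D → B) ↔ D) ∨ (¬D ∧ (¬E → (C → ¬C)))): α-rule — add ¬((D → B) ↔ D), ¬(¬D ∧ (¬E → (C → ¬C))).
        ¬((D → B) ↔ D): β-rule — branch into (D → B), ¬D  //  ¬(D → B), D.
          branch 1.1.1 (add (D → B), ¬D):
            × closes — contains both D and ¬D.
          branch 1.1.2 (add ¬(D → B), D):
            ¬(D → B): α-rule — add D, ¬B.
            ¬(¬D ∧ (¬E → (C → ¬C))): β-rule — branch into ¬¬D  //  ¬(¬E → (C → ¬C)).
              branch 1.1.2.1 (add ¬¬D):
                ○ open, literals {A=false, B=false, C=true, D=true}.
              branch 1.1.2.2 (add ¬(¬E → (C → ¬C))):
                ¬(¬E → (C → ¬C)): α-rule — add ¬E, ¬(C → ¬C).
                ¬(C → ¬C): α-rule — add C, ¬¬C.
                ○ open, literals {A=false, B=false, C=true, D=true, E=false}.
      branch 1.2 (add ¬D):
        × closes — contains both D and ¬D.
  branch 2 (add ¬(C ∧ D), ((((D → B) ↔ D) ∨ (¬D ∧ (¬E → (C → ¬C)))) ∧ D)):
    ((((D → B) ↔ D) ∨ (¬D ∧ (¬E → (C → ¬C)))) ∧ D): α-rule — add (((D → B) ↔ D) ∨ (¬D ∧ (¬E → (C → ¬C)))), D.
    ¬(C ∧ D): β-rule — branch into ¬C  //  ¬D.
      branch 2.1 (add ¬C):
        (((D → B) ↔ D) ∨ (¬D ∧ (¬E → (C → ¬C)))): β-rule — branch into ((D → B) ↔ D)  //  (¬D ∧ (¬E → (C → ¬C))).
          branch 2.1.1 (add ((D → B) ↔ D)):
            ((D → B) ↔ D): β-rule — branch into (D → B), D  //  ¬(D → B), ¬D.
              branch 2.1.1.1 (add (D → B), D):
                (D → B): β-rule — branch into ¬D  //  B.
                  branch 2.1.1.1.1 (add ¬D):
                    × closes — contains both D and ¬D.
                  branch 2.1.1.1.2 (add B):
                    ○ open, literals {A=false, B=true, C=false, D=true}.
              branch 2.1.1.2 (add ¬(D → B), ¬D):
                × closes — contains both D and ¬D.
          branch 2.1.2 (add (¬D ∧ (¬E → (C → ¬C)))):
            (¬D ∧ (¬E → (C → ¬C))): α-rule — add ¬D, (¬E → (C → ¬C)).
            × closes — contains both D and ¬D.
      branch 2.2 (add ¬D):
        × closes — contains both D and ¬D.
6 branches closed, 3 open.
Each open branch fixes some atoms; the unmentioned ones are free. Counting distinct full assignments: branch {A=false, B=false, C=true, D=true} (E) contributes 2 new; branch {A=false, B=false, C=true, D=true, E=false} (none free) contributes 0 new; branch {A=false, B=true, C=false, D=true} (E) contributes 2 new. Total: 4.

4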